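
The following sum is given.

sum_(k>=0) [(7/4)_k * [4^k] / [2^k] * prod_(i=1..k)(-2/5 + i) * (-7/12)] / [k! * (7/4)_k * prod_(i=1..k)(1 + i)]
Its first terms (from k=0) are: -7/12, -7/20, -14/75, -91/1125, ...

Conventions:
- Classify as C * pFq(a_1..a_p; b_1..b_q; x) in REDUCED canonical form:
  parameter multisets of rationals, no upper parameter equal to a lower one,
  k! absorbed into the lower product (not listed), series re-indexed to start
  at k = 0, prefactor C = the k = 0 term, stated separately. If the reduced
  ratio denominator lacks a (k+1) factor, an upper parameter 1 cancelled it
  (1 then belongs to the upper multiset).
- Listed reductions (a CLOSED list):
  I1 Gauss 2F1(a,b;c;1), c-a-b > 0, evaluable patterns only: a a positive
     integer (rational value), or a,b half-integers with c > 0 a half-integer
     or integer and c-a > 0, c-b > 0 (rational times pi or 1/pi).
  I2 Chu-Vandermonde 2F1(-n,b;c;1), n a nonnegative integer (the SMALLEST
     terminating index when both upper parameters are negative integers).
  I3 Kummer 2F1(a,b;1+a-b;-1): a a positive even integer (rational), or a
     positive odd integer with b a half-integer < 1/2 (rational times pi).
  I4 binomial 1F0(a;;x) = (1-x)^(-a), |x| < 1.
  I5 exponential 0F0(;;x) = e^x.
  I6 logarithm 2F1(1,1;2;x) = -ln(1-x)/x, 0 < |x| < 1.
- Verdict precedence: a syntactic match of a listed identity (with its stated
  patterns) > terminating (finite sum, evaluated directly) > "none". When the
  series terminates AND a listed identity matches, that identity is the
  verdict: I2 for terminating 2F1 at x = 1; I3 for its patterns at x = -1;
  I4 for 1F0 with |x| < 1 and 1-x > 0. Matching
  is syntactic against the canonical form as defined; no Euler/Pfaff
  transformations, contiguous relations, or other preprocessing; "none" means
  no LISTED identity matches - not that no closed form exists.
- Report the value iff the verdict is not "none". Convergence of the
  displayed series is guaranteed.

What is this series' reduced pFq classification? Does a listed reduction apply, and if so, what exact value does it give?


First insight: t_0 being -7/12, the two k-th powers (prefactor -7/12) combine into one argument.
Step ratio: r(k) = 2 * (k+3/5) / [(k+2) (k+1)] - rational in k, leading ratio 2; with t_0 = -7/12, classification follows.

With C = -7/12: the canonical form is 1F1(3/5; 2; 2). Verdict: no listed reduction: x = 2 and upper {3/5} fail every I1-I6 pattern.


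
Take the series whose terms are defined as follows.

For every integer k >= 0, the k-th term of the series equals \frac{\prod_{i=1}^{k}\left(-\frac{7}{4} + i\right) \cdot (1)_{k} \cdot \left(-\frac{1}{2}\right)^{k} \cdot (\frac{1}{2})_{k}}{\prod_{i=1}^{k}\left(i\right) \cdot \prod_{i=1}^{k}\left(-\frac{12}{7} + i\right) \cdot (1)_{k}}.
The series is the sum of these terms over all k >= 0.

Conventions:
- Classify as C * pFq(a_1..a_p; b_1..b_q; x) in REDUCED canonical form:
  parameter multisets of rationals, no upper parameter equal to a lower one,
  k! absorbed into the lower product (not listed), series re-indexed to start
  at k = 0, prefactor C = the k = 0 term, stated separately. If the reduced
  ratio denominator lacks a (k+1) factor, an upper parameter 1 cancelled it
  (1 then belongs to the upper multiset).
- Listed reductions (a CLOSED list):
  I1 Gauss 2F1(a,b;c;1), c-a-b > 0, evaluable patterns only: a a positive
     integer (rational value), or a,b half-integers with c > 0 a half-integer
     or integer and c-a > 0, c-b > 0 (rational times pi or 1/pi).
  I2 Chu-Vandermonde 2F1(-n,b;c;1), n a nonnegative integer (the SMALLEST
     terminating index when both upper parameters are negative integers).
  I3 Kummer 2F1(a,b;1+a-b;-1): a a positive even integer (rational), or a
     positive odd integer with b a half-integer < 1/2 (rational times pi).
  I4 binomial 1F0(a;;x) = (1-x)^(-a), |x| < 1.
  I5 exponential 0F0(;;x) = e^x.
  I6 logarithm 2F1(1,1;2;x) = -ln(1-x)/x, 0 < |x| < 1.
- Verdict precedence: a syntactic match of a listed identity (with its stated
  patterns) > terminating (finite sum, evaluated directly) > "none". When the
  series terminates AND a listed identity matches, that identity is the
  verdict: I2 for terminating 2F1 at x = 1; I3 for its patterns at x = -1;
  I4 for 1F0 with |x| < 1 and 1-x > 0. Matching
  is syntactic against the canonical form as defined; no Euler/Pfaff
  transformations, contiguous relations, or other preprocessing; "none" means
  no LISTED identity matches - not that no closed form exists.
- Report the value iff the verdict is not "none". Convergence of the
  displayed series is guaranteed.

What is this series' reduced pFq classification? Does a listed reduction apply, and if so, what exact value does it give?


Structural cue: with t_0 = 1, the parameter 1 appears in both the upper and lower lists and cancels.
Consecutive-term ratio: r(k) = -\frac{1}{2} * (k-\frac{3}{4}) (k+\frac{1}{2}) / [(k-\frac{5}{7}) (k+1)] - rational; roots negated = parameters, x = -\frac{1}{2}, C = 1.

Prefactor 1, argument -\frac{1}{2}: 2F1 with upper {-\frac{3}{4}, \frac{1}{2}} over lower {-\frac{5}{7}}. Verdict: none here - no I1-I6 shape fits x = -\frac{1}{2} with lower {-\frac{5}{7}}.


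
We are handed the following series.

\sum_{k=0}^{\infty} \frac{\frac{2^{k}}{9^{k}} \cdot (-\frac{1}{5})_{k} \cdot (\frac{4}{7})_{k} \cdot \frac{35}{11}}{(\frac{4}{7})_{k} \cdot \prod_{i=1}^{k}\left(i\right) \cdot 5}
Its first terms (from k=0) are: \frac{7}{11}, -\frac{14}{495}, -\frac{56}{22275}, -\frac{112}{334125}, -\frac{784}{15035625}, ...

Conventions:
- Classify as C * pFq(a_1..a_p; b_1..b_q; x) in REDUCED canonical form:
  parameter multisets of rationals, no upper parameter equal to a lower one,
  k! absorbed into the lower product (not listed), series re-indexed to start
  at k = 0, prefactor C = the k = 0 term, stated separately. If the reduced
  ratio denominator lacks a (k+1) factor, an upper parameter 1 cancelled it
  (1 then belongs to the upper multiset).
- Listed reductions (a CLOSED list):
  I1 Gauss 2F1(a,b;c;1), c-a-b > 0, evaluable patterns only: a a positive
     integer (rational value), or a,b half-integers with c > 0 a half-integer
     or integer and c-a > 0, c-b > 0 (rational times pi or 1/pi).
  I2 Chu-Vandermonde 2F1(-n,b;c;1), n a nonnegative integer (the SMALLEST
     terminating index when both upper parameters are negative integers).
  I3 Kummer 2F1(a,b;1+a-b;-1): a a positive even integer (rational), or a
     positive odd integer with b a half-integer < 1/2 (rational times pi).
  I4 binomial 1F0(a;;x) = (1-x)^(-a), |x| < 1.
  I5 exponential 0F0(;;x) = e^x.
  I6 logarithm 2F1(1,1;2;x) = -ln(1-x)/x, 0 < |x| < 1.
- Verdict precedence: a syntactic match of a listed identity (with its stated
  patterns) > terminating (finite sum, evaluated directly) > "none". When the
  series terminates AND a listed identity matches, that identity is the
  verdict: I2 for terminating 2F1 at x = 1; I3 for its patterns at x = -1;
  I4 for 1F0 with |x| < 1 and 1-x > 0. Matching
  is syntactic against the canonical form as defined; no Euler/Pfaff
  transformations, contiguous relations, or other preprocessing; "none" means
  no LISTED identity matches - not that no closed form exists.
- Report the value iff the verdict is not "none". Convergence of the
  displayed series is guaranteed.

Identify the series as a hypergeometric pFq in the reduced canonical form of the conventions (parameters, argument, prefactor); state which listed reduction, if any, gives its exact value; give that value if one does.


First insight: with t_0 = \frac{7}{11}, the constant factors (C = 7/11, x = 2/9) combine into one prefactor.
Consecutive-term ratio: r(k) = \frac{2}{9} * (k-\frac{1}{5}) / [(k+1)] - rational in k. x = \frac{2}{9}; t_0 = \frac{7}{11}; negate the roots.

This is \frac{7}{11} * 1F0(-\frac{1}{5}; -; \frac{2}{9}) in reduced canonical form. Verdict at x = \frac{2}{9}: the I4 binomial reduction matches (the 1F0 binomial series: exponent 1/5, x = \frac{2}{9}). Its exact value is \frac{7}{11} \cdot \left(\frac{7}{9}\right)^{\frac{1}{5}}.


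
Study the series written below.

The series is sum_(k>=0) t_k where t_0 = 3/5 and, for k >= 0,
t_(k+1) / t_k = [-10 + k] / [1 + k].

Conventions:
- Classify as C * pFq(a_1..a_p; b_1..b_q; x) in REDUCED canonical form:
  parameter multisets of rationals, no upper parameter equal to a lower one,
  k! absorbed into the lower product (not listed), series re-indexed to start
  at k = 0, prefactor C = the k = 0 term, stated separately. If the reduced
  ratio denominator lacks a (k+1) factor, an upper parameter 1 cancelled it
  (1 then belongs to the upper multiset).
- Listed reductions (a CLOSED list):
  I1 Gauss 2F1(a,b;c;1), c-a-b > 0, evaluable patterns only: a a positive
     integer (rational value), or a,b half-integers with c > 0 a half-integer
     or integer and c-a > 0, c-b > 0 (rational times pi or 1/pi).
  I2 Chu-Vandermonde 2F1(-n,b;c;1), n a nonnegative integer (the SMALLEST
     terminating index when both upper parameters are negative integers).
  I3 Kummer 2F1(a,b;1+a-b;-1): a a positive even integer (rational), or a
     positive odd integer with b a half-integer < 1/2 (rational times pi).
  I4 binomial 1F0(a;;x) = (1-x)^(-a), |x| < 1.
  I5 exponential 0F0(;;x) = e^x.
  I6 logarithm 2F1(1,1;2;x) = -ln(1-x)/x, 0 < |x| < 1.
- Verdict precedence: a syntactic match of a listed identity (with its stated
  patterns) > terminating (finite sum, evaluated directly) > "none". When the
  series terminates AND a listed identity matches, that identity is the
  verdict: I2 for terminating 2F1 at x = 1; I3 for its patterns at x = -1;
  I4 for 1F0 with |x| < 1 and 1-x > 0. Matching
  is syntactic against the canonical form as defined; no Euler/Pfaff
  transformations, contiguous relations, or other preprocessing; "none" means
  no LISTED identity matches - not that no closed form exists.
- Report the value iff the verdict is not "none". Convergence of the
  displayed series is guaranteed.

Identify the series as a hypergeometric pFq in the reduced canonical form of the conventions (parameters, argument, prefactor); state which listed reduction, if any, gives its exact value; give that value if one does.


Canonical form: C = 3/5 times 1F0 with upper {-10}, lower {-}, x = 1. Verdict: terminating. With -10 upstairs the series is a 11-term polynomial sum; evaluated term by term. Sum: 0.

Structural cue: from the first term 3/5: the expanded ratio factors over Q; C = 3/5, x = 1, roots give parameters.
Ratio: r(k) = 1 * (k-10) / [(k+1)] ; factor over Q: parameters, x = 1, and C = 3/5.


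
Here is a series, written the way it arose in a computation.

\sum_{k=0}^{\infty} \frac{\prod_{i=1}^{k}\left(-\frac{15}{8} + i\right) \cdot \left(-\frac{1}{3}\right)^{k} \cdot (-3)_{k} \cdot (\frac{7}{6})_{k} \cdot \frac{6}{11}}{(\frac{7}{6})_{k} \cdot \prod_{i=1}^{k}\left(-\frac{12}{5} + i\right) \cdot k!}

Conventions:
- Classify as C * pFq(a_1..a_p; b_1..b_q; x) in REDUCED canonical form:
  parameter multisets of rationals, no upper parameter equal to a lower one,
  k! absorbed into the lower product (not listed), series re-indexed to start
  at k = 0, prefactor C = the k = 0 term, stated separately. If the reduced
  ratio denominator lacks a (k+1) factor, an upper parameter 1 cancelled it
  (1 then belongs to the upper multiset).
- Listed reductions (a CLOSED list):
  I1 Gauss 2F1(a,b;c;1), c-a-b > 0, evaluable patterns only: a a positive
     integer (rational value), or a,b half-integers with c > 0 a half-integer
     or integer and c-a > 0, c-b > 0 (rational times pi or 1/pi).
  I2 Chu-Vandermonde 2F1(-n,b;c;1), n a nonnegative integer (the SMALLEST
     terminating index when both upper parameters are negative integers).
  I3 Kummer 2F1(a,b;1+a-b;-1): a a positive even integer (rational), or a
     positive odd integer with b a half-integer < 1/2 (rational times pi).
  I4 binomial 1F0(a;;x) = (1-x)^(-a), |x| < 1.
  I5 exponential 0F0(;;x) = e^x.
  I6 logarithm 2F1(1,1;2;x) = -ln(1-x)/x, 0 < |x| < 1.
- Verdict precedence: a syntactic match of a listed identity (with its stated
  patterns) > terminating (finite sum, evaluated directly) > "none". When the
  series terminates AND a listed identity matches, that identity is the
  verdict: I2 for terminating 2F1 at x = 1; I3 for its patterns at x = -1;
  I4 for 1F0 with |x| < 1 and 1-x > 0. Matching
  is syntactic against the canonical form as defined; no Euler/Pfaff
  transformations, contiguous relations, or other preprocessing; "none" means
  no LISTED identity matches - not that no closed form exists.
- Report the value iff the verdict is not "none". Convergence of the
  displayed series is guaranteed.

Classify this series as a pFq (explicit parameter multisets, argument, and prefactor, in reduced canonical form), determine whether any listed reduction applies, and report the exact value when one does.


The series (x = -\frac{1}{3}) is 2F1: upper {-3, -\frac{7}{8}}, lower {-\frac{7}{5}}, prefactor \frac{6}{11}. Verdict: terminating - the sum ends at index 3 because -3 is a negative integer; exact evaluation follows. Hence: \frac{14251}{16896}.

Structural cue: with t_0 = \frac{6}{11}, the parameter 7/6 appears in both the upper and lower lists and cancels.
Consecutive-term ratio: r(k) = -\frac{1}{3} * (k-3) (k-\frac{7}{8}) / [(k-\frac{7}{5}) (k+1)] - rational in k, leading ratio -\frac{1}{3}; with t_0 = \frac{6}{11}, classification follows.


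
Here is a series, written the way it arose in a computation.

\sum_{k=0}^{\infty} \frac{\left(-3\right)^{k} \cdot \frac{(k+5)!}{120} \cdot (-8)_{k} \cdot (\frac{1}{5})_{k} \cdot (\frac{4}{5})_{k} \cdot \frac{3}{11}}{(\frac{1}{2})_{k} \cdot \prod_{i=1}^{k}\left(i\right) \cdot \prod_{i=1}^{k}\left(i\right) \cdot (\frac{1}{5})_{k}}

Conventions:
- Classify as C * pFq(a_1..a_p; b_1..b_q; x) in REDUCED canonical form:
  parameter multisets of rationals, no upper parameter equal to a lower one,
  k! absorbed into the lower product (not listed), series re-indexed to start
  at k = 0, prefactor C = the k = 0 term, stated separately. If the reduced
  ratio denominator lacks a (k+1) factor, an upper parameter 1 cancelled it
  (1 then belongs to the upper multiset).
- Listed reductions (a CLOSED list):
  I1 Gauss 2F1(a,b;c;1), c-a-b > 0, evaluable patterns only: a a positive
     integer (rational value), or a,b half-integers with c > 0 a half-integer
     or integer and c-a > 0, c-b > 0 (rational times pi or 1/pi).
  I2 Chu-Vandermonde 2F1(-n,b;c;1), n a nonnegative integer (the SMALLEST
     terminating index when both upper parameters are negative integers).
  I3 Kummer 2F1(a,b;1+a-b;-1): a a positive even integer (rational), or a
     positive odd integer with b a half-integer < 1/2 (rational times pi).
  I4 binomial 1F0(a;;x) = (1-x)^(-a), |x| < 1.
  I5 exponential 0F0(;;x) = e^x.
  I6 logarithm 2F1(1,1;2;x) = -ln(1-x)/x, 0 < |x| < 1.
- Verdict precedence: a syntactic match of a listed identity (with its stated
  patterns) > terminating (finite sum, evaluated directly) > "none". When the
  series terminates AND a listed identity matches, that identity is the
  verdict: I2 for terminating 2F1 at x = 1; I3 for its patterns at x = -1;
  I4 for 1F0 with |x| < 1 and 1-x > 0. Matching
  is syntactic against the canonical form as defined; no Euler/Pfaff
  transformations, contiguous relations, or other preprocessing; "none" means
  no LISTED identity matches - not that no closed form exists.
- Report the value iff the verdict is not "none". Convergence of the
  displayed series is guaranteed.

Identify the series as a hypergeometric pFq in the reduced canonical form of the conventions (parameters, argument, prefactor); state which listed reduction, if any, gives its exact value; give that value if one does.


Structural cue: x = -3 and the factorial ratio (C = 3/11, x = -3) (k+a-1)!/(a-1)! is a rising factorial (a)_k.
Adjacent-term ratio: r(k) = -3 * (k-8) (k+\frac{4}{5}) (k+6) / [(k+\frac{1}{2}) (k+1) (k+1)] - rational; roots negated = parameters, x = -3, C = \frac{3}{11}.

Classification (C = \frac{3}{11}): 3F2 with upper {-8, \frac{4}{5}, 6}, lower {\frac{1}{2}, 1}, argument x = -3. Verdict: terminating - the sum ends at index 8 because -8 is a negative integer; exact evaluation follows. Hence: \frac{37082039536251183}{1396484375}.


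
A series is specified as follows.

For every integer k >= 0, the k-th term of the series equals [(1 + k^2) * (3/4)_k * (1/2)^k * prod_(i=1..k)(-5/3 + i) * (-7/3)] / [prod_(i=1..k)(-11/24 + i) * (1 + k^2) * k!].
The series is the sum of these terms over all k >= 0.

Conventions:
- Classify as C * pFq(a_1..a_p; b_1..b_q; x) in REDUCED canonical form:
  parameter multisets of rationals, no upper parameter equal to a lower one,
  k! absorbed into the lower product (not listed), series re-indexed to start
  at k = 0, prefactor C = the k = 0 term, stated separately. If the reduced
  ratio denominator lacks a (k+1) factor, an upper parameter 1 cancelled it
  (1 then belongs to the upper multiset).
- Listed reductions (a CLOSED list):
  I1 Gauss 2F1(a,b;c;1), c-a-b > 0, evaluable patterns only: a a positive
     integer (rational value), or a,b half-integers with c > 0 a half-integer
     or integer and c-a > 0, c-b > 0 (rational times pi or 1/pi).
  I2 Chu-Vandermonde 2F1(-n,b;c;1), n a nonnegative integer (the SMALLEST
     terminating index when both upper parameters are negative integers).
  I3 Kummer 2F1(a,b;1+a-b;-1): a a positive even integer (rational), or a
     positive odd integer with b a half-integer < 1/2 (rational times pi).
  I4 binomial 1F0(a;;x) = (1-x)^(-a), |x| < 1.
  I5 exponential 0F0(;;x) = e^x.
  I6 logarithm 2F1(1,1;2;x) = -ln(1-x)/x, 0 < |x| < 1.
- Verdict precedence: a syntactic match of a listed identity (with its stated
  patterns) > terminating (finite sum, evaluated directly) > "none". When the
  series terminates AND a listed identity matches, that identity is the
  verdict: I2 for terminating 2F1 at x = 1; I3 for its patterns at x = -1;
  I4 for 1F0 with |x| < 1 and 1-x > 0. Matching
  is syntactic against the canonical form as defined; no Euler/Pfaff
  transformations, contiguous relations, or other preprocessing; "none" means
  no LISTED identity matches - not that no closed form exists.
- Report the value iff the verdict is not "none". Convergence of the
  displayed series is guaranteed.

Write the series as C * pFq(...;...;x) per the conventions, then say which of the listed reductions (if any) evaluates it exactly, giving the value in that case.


At argument 1/2: a 2F1 with upper {-2/3, 3/4}, lower {13/24}, scaled by C = -7/3. Verdict: none here - no I1-I6 shape fits x = 1/2 with lower {13/24}.

Structural cue: with t_0 = -7/3, striking the common factor k^2 + 1 reduces the term (C = -7/3).
Adjacent-term ratio: r(k) = (1/2) * (k-2/3) (k+3/4) / [(k+13/24) (k+1)] - rational; roots negated = parameters, x = (1/2), C = -7/3.


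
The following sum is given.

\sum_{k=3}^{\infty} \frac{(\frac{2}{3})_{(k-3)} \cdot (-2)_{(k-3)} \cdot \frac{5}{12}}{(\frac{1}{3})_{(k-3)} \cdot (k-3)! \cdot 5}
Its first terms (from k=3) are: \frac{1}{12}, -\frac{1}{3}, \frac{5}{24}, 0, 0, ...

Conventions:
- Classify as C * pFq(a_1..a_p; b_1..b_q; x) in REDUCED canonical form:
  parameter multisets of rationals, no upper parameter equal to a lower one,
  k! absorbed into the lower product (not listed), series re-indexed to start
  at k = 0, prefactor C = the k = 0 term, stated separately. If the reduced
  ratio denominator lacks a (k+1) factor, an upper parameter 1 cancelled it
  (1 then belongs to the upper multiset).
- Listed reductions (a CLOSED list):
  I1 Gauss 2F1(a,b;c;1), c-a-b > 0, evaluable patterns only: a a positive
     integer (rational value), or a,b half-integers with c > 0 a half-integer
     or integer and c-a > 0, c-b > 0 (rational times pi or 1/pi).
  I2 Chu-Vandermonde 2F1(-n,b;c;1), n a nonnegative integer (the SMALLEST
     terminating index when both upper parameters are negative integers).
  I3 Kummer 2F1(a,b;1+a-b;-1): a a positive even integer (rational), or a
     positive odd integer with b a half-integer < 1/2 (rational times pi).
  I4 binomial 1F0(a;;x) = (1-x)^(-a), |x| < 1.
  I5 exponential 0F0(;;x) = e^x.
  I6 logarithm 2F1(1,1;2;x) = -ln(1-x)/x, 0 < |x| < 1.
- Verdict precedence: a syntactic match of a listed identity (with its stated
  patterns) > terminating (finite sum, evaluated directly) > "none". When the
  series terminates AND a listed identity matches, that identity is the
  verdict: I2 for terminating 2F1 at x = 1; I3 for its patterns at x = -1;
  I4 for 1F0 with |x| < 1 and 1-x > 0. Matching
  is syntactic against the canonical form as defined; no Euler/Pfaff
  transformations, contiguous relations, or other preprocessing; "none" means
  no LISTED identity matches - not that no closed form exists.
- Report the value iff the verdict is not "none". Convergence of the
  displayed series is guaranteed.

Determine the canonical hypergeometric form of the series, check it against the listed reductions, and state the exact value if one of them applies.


This is \frac{1}{12} * 2F1(-2, \frac{2}{3}; \frac{1}{3}; 1) in reduced canonical form. Verdict: the Chu-Vandermonde identity I2 applies (terminating 2F1 at x = 1 with n = 2, b = 2/3, c = \frac{1}{3}). Sum: -\frac{1}{24}.

Structural cue: x = 1 and the constant factors (C = 1/12, x = 1) combine into one prefactor.
Adjacent-term ratio: r(k) = 1 * (k-2) (k+\frac{2}{3}) / [(k+\frac{1}{3}) (k+1)] - rational in k, leading ratio 1; with t_0 = \frac{1}{12}, classification follows.


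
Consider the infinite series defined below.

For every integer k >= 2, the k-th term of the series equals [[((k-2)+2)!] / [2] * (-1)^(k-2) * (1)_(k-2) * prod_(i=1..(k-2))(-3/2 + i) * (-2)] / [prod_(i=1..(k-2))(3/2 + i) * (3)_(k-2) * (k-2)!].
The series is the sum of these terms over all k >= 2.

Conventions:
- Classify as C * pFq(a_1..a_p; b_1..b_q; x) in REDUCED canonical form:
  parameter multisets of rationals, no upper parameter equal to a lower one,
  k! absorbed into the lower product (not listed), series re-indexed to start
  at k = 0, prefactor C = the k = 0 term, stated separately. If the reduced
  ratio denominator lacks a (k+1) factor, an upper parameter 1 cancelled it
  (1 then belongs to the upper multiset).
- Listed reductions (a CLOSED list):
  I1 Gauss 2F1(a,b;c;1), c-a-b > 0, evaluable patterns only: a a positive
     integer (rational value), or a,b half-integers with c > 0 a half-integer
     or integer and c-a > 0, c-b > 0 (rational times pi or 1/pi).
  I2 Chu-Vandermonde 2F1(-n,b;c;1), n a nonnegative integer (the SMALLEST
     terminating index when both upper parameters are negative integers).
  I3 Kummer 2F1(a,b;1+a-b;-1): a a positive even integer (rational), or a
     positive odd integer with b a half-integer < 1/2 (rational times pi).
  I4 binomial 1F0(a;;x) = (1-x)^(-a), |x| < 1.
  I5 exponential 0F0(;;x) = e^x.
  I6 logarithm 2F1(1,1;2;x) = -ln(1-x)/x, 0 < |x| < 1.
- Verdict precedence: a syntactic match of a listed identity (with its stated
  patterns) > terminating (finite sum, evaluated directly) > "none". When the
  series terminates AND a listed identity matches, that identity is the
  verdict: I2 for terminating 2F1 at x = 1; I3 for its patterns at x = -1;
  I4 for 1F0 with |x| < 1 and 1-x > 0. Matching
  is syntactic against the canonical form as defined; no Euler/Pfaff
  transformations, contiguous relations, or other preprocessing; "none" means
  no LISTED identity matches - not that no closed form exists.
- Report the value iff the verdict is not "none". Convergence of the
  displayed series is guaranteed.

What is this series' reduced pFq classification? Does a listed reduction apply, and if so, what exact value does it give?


Canonical form: C = -2 times 2F1 with upper {-1/2, 1}, lower {5/2}, x = -1. Verdict: the Kummer evaluation I3 applies (x = -1; c = 5/2 equals 1+a-b for upper {-1/2, 1}: listed pattern). Sum: (-3/4) * pi.

Structural cue: x = (-1) and the running product (prefactor -2) telescopes to a rising factorial.
Term ratio: r(k) = (-1) * (k-1/2) (k+1) / [(k+5/2) (k+1)] - rational in k, leading ratio (-1); with t_0 = -2, classification follows.


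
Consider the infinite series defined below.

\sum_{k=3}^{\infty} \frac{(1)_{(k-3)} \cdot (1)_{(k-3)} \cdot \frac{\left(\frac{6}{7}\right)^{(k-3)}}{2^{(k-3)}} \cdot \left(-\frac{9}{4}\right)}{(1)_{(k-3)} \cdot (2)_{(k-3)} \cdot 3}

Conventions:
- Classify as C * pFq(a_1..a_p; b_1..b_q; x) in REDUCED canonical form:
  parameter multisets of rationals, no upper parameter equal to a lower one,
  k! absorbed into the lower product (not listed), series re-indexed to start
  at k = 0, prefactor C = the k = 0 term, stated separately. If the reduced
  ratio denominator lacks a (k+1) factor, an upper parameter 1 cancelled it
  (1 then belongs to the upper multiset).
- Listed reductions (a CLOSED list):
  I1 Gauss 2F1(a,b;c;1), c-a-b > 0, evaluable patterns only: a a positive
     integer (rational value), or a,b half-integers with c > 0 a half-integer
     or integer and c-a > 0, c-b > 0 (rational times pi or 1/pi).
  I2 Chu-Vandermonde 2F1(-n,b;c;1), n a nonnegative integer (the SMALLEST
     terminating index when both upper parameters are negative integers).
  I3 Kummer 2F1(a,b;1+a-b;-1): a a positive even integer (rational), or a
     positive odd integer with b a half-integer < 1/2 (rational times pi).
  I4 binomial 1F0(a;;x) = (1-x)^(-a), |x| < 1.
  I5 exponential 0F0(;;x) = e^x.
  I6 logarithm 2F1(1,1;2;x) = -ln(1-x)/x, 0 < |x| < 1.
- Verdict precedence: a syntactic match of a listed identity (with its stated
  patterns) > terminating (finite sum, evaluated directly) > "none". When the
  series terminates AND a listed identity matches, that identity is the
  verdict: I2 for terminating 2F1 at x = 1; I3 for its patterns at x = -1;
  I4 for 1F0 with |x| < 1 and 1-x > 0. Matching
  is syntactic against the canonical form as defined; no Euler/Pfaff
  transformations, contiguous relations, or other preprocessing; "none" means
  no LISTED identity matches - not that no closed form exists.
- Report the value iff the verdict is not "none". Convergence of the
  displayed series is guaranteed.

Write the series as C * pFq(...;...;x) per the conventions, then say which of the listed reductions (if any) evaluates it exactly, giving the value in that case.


With C = -\frac{3}{4}: the canonical form is 2F1(1, 1; 2; \frac{3}{7}). Verdict: the I6 logarithm reduction fires (the logarithm: parameters (1,1;2), x = \frac{3}{7}). Value: \frac{7}{4} \cdot \ln\left(\frac{4}{7}\right).

First insight: with t_0 = -\frac{3}{4}, (1)_k (C = -3/4, x = 3/7) is k! itself.
Ratio: r(k) = \frac{3}{7} * (k+1) (k+1) / [(k+2) (k+1)] - rational; roots negated = parameters, x = \frac{3}{7}, C = -\frac{3}{4}.


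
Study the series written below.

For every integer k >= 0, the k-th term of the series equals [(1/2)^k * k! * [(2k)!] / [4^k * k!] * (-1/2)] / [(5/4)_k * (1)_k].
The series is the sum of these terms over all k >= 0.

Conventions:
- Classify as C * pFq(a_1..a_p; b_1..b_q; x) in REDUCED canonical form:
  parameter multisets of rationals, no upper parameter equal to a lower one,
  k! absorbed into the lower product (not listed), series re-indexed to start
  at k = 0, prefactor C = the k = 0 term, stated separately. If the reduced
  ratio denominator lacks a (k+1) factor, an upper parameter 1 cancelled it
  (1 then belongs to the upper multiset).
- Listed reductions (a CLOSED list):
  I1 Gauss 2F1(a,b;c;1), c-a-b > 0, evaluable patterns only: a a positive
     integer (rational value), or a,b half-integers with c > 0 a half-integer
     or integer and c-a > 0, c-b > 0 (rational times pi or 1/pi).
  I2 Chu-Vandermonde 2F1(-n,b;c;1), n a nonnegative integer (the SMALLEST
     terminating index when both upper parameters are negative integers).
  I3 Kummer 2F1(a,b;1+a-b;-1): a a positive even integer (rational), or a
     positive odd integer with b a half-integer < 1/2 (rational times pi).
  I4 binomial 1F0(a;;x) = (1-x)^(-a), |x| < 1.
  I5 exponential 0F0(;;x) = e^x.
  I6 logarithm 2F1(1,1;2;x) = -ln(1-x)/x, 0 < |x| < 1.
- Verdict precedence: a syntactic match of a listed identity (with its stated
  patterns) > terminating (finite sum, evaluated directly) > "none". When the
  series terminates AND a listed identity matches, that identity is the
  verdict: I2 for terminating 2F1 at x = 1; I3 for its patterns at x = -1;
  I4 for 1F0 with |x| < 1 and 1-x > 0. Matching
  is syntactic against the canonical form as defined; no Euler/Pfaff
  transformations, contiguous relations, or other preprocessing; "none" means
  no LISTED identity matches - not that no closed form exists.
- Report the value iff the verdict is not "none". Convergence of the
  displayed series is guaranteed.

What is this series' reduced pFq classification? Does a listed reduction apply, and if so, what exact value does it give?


Prefactor -1/2, argument 1/2: 2F1 with upper {1/2, 1} over lower {5/4}. Verdict: none. Every listed pattern misses the 2F1 form at 1/2, upper {1/2, 1}.

Structural cue: with t_0 = -1/2, (1)_k (C = -1/2) is k! itself.
Term ratio: r(k) = (1/2) * (k+1/2) (k+1) / [(k+5/4) (k+1)] - poly over poly, x = (1/2) from leading terms; C = -1/2 at k = 0.


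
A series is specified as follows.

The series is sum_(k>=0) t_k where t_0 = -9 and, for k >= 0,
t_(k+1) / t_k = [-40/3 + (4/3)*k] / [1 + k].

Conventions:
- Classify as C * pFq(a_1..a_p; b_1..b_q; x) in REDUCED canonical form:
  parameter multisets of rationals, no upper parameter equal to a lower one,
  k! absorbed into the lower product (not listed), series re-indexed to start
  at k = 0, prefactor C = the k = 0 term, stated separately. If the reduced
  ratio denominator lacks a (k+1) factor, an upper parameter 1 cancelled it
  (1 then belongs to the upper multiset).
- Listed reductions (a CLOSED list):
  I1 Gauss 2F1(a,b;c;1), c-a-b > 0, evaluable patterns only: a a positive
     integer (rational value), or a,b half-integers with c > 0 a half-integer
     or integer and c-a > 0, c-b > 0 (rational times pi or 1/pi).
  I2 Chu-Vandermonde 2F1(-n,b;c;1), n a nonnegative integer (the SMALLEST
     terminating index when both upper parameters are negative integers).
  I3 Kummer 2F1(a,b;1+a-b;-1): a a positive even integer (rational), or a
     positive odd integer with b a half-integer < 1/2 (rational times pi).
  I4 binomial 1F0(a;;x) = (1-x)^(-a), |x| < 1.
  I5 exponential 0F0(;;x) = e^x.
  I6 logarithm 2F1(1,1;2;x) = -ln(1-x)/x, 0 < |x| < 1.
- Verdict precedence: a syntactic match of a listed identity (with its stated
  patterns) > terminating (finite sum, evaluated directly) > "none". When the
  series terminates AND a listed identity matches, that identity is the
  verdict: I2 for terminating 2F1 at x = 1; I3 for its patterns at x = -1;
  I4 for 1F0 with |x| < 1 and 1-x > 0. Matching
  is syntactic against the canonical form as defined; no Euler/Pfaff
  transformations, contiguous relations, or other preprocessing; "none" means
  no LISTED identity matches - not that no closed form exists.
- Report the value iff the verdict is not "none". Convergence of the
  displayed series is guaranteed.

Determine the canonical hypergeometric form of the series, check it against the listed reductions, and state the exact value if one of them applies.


Key step: t_0 being -9, factor the ratio over Q (prefactor -9): negated roots = parameters.
Consecutive-term ratio: r(k) = (4/3) * (k-10) / [(k+1)] - rational in k. x = (4/3); t_0 = -9; negate the roots.

Canonical form: C = -9 times 1F0 with upper {-10}, lower {-}, x = 4/3. Verdict: terminating - upper parameter -10 makes this a finite sum (last index 10), evaluated exactly. Sum: -1/6561.


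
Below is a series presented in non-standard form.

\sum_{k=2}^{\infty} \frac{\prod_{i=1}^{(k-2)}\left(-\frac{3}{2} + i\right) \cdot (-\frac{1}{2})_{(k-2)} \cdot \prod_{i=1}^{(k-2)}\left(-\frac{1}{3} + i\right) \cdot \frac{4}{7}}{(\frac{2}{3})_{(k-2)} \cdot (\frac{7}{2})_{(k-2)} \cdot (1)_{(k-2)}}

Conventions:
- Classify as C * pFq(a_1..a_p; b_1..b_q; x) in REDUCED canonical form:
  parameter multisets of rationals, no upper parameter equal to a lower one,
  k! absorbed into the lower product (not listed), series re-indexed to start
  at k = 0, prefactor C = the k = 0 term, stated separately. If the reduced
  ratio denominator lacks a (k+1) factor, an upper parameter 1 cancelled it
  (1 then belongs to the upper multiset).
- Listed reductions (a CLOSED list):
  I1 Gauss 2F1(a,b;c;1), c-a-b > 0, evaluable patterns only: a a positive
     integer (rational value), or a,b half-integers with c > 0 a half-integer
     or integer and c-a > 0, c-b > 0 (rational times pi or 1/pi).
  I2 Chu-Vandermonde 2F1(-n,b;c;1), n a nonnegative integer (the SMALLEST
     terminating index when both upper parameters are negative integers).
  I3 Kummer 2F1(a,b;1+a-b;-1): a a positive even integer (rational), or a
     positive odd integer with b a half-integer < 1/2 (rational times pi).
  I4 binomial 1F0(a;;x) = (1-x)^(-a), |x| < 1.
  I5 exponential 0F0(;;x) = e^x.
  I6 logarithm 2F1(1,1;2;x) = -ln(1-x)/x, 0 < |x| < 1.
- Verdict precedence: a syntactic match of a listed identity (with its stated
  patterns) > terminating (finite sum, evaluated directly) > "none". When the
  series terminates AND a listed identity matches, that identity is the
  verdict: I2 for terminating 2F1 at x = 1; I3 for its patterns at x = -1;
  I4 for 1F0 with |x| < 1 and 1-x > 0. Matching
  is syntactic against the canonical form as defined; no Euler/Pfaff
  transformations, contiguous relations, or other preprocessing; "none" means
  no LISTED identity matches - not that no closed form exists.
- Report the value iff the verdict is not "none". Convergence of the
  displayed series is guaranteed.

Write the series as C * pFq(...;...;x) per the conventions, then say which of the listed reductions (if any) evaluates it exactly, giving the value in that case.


x = 1 here; the reduced form reads 2F1, upper {-\frac{1}{2}, -\frac{1}{2}}, lower {\frac{7}{2}}, C = \frac{4}{7}. Verdict at x = 1: the half-integer Gauss pattern (I1) matches (x = 1; upper {-\frac{1}{2}, -\frac{1}{2}} half-integers, c = \frac{7}{2} in the evaluable pattern). Its exact value is \frac{25}{128} \cdot \pi.

Structural cue: with t_0 = \frac{4}{7}, (1)_k (C = 4/7, x = 1) is k! itself.
Term ratio: r(k) = 1 * (k-\frac{1}{2}) (k-\frac{1}{2}) / [(k+\frac{7}{2}) (k+1)] - rational in k, leading ratio 1; with t_0 = \frac{4}{7}, classification follows.


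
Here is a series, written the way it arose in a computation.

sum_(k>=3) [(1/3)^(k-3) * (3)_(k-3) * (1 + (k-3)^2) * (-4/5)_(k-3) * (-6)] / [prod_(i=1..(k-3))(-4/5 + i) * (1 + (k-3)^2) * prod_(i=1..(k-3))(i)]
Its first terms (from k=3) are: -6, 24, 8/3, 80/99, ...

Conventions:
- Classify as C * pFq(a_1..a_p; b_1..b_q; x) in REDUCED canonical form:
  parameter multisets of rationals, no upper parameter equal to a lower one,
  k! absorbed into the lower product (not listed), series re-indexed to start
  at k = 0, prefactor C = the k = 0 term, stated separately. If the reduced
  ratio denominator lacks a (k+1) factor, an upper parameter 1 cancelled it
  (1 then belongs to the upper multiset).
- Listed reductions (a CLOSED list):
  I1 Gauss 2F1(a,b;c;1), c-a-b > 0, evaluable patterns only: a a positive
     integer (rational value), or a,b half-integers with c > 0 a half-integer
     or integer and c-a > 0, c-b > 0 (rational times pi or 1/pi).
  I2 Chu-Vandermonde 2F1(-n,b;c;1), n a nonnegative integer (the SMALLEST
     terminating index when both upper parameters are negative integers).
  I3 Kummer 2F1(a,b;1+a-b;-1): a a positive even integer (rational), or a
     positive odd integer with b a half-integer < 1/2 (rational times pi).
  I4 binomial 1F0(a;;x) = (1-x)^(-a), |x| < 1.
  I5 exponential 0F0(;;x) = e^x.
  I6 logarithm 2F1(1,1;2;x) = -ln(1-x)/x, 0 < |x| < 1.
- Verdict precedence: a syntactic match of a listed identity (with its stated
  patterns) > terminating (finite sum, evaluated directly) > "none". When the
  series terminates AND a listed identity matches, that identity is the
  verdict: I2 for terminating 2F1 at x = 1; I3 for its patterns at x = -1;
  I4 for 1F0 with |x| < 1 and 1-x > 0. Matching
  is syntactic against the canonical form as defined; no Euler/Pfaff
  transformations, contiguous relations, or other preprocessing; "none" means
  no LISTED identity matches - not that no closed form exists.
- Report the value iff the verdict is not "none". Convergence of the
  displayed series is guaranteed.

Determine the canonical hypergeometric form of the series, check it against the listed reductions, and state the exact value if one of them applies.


Key step: with t_0 = -6, the product of the first k integers (prefactor -6) is k!.
Step ratio: r(k) = (1/3) * (k-4/5) (k+3) / [(k+1/5) (k+1)] ; factor over Q: parameters, x = (1/3), and C = -6.

At argument 1/3: a 2F1 with upper {-4/5, 3}, lower {1/5}, scaled by C = -6. Verdict: none - this 2F1 at x = 1/3 matches no listed pattern, and upper {-4/5, 3} holds no stopper.


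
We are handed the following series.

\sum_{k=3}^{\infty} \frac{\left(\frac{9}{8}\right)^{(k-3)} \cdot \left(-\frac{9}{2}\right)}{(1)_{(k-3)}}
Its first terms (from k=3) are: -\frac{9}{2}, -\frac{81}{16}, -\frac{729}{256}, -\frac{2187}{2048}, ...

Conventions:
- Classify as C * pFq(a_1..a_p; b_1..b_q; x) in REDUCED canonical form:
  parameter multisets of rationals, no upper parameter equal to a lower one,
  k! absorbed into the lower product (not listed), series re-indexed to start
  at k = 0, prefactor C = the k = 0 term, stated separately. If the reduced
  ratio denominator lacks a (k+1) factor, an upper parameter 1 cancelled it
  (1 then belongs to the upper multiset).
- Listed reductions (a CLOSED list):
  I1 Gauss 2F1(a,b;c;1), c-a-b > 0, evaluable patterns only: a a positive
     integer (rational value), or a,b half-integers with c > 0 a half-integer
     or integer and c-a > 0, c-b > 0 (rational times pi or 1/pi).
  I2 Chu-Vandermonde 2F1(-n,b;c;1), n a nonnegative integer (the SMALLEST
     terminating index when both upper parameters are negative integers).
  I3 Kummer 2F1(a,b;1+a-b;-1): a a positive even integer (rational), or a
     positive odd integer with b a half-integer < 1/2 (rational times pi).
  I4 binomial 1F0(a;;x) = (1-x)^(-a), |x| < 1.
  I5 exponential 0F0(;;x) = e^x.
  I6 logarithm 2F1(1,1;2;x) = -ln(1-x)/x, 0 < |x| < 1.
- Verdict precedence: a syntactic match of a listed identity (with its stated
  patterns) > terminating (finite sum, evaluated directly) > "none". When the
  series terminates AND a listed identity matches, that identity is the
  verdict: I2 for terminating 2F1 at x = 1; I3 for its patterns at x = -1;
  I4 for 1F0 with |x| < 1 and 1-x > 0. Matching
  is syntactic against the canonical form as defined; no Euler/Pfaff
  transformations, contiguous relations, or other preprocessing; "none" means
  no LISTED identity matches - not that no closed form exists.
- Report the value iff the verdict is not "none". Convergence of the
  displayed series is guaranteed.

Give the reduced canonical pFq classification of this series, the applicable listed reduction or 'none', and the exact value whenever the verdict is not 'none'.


With C = -\frac{9}{2}: the canonical form is 0F0(-; -; \frac{9}{8}). Verdict: exponential (I5) fires (the 0F0 exponential series at x = \frac{9}{8}). Value: \left(-\frac{9}{2}\right) \cdot e^{\frac{9}{8}}.

Key observation: from the first term -\frac{9}{2}: (1)_k (C = -9/2) is k! itself.
Term ratio: r(k) = \frac{9}{8} * 1 / [(k+1)] - rational in k. x = \frac{9}{8}; t_0 = -\frac{9}{2}; negate the roots.


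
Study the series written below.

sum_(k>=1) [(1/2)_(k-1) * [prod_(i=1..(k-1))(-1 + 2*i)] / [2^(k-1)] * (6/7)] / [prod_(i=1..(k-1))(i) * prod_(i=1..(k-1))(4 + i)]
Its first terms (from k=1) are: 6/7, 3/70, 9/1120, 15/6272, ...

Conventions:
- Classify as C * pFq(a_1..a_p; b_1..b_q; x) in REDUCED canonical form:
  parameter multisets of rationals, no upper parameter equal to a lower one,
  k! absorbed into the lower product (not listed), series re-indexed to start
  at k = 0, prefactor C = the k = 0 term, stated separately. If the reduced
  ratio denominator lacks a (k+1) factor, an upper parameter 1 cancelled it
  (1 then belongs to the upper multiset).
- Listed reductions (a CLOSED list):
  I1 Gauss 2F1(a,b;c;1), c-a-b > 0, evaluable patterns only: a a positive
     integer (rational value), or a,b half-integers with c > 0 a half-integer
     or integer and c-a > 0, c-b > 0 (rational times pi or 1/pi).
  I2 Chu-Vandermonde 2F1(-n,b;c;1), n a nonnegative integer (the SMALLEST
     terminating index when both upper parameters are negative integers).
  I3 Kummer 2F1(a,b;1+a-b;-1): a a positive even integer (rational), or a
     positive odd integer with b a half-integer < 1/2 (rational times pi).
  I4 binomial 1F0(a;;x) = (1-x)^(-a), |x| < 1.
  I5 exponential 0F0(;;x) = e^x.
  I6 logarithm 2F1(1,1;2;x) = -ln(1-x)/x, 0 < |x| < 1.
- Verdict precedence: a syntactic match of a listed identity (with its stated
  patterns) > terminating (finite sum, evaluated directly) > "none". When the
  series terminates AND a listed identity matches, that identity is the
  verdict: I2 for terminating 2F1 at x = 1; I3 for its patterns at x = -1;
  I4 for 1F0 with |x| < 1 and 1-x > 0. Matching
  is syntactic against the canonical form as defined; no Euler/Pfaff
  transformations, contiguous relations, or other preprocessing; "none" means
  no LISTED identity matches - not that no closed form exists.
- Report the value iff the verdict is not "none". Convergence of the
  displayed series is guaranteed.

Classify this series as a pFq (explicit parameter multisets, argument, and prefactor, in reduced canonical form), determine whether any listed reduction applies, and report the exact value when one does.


This is 6/7 * 2F1(1/2, 1/2; 5; 1) in reduced canonical form. Verdict at x = 1: Gauss's theorem I1 (half-integer case) matches (x = 1; upper {1/2, 1/2} half-integers, c = 5 in the evaluable pattern). Exact value: (24576/8575) / pi.

Structural cue: with t_0 = 6/7, the lower running product (C = 6/7, x = 1) is a rising factorial.
Adjacent-term ratio: r(k) = 1 * (k+1/2) (k+1/2) / [(k+5) (k+1)] - rational; roots negated = parameters, x = 1, C = 6/7.
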